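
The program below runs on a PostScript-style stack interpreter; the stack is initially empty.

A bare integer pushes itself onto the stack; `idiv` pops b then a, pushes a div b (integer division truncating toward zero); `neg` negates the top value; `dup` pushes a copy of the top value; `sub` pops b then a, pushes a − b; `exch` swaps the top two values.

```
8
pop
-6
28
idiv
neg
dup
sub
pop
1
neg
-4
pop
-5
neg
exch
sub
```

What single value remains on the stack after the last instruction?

8     8
pop   (empty)
-6    -6
28    -6 28
idiv  0
neg   0
dup   0 0
sub   0
pop   (empty)
1     1
neg   -1
-4    -1 -4
pop   -1
-5    -1 -5
neg   -1 5
exch  5 -1
sub   6

6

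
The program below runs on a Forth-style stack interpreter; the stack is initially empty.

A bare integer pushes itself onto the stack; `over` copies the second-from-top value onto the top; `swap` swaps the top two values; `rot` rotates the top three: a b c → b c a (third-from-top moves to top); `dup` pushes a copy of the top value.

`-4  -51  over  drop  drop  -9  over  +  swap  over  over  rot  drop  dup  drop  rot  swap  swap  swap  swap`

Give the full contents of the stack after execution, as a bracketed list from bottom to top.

-4    [-4]
-51   [-4, -51]
over  [-4, -51, -4]
drop  [-4, -51]
drop  [-4]
-9    [-4, -9]
over  [-4, -9, -4]
+     [-4, -13]
swap  [-13, -4]
over  [-13, -4, -13]
over  [-13, -4, -13, -4]
rot   [-13, -13, -4, -4]
drop  [-13, -13, -4]
dup   [-13, -13, -4, -4]
drop  [-13, -13, -4]
rot   [-13, -4, -13]
swap  [-13, -13, -4]
swap  [-13, -4, -13]
swap  [-13, -13, -4]
swap  [-13, -4, -13]

[-13, -4, -13]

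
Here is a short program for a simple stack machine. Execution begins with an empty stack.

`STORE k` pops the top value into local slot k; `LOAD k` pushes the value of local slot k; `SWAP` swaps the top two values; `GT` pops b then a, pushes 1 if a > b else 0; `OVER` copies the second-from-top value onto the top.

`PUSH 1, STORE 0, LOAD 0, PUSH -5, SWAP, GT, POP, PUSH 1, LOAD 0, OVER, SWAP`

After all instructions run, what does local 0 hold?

1

PUSH 1  → 1
STORE 0 → (empty)
LOAD 0  → 1
PUSH -5 → 1 -5
SWAP    → -5 1
GT      → 0
POP     → (empty)
PUSH 1  → 1
LOAD 0  → 1 1
OVER    → 1 1 1
SWAP    → 1 1 1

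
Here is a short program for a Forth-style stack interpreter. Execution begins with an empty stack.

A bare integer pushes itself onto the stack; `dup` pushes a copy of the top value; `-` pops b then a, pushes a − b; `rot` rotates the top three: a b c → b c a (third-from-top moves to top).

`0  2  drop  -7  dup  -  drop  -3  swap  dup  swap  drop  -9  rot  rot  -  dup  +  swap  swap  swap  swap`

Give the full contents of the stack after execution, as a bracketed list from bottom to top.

[-9, -6]

0    : 0
2    : 0 2
drop : 0
-7   : 0 -7
dup  : 0 -7 -7
-    : 0 0
drop : 0
-3   : 0 -3
swap : -3 0
dup  : -3 0 0
swap : -3 0 0
drop : -3 0
-9   : -3 0 -9
rot  : 0 -9 -3
rot  : -9 -3 0
-    : -9 -3
dup  : -9 -3 -3
+    : -9 -6
swap : -6 -9
swap : -9 -6
swap : -6 -9
swap : -9 -6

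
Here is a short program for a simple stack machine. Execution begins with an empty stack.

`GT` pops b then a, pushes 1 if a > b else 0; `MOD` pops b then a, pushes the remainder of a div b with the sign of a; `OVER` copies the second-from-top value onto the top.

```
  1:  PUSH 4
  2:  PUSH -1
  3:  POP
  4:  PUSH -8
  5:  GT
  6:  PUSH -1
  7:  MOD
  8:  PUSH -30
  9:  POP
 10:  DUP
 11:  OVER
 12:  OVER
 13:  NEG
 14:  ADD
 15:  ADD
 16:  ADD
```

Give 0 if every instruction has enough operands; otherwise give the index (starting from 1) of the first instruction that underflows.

0

PUSH 4   → [4]
PUSH -1  → [4, -1]
POP      → [4]
PUSH -8  → [4, -8]
GT       → [1]
PUSH -1  → [1, -1]
MOD      → [0]
PUSH -30 → [0, -30]
POP      → [0]
DUP      → [0, 0]
OVER     → [0, 0, 0]
OVER     → [0, 0, 0, 0]
NEG      → [0, 0, 0, 0]
ADD      → [0, 0, 0]
ADD      → [0, 0]
ADD      → [0]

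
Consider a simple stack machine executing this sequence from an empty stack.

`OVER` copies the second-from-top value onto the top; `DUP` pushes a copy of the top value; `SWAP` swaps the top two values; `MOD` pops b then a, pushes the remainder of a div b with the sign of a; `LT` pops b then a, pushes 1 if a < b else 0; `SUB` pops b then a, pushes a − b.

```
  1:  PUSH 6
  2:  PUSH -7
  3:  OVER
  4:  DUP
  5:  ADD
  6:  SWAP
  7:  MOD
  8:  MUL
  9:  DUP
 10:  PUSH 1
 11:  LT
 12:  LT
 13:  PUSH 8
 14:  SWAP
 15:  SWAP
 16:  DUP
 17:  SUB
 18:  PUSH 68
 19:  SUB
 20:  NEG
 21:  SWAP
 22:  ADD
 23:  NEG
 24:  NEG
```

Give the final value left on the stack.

68

PUSH 6  -> 6
PUSH -7 -> 6 -7
OVER    -> 6 -7 6
DUP     -> 6 -7 6 6
ADD     -> 6 -7 12
SWAP    -> 6 12 -7
MOD     -> 6 5
MUL     -> 30
DUP     -> 30 30
PUSH 1  -> 30 30 1
LT      -> 30 0
LT      -> 0
PUSH 8  -> 0 8
SWAP    -> 8 0
SWAP    -> 0 8
DUP     -> 0 8 8
SUB     -> 0 0
PUSH 68 -> 0 0 68
SUB     -> 0 -68
NEG     -> 0 68
SWAP    -> 68 0
ADD     -> 68
NEG     -> -68
NEG     -> 68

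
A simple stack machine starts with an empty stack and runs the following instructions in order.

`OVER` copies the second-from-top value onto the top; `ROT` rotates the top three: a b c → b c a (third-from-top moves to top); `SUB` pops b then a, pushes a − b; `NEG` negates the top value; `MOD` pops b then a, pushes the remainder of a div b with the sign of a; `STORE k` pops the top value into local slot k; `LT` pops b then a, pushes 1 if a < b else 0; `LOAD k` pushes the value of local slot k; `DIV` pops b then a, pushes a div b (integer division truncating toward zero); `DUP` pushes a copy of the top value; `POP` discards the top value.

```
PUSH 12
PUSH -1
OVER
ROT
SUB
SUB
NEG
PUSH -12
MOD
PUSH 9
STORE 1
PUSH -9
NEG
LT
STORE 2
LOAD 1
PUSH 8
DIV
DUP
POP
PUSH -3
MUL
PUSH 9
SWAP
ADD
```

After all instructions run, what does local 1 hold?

9

PUSH 12  : 12
PUSH -1  : 12 -1
OVER     : 12 -1 12
ROT      : -1 12 12
SUB      : -1 0
SUB      : -1
NEG      : 1
PUSH -12 : 1 -12
MOD      : 1
PUSH 9   : 1 9
STORE 1  : 1
PUSH -9  : 1 -9
NEG      : 1 9
LT       : 1
STORE 2  : (empty)
LOAD 1   : 9
PUSH 8   : 9 8
DIV      : 1
DUP      : 1 1
POP      : 1
PUSH -3  : 1 -3
MUL      : -3
PUSH 9   : -3 9
SWAP     : 9 -3
ADD      : 6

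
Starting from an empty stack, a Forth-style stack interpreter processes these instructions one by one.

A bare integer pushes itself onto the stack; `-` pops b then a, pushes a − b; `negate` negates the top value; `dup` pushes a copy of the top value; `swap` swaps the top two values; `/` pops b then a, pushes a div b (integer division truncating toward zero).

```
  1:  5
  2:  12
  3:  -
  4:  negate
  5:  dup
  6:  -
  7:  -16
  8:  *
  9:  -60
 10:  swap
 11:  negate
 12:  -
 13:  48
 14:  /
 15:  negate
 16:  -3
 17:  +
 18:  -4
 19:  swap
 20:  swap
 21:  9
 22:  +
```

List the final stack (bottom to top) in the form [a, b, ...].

[-2, 5]

5      -> [5]
12     -> [5, 12]
-      -> [-7]
negate -> [7]
dup    -> [7, 7]
-      -> [0]
-16    -> [0, -16]
*      -> [0]
-60    -> [0, -60]
swap   -> [-60, 0]
negate -> [-60, 0]
-      -> [-60]
48     -> [-60, 48]
/      -> [-1]
negate -> [1]
-3     -> [1, -3]
+      -> [-2]
-4     -> [-2, -4]
swap   -> [-4, -2]
swap   -> [-2, -4]
9      -> [-2, -4, 9]
+      -> [-2, 5]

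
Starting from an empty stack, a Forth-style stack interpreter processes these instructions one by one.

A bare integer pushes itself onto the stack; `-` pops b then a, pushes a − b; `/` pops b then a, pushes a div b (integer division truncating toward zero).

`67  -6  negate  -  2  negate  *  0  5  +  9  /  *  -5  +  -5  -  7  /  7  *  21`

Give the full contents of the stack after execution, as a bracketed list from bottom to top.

[0, 21]

67     : 67
-6     : 67 -6
negate : 67 6
-      : 61
2      : 61 2
negate : 61 -2
*      : -122
0      : -122 0
5      : -122 0 5
+      : -122 5
9      : -122 5 9
/      : -122 0
*      : 0
-5     : 0 -5
+      : -5
-5     : -5 -5
-      : 0
7      : 0 7
/      : 0
7      : 0 7
*      : 0
21     : 0 21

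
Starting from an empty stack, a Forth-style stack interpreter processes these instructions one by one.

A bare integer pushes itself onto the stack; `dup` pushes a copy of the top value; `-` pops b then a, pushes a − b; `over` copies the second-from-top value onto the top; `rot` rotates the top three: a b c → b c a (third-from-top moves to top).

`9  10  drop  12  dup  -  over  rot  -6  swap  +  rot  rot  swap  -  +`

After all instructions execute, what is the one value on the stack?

12

9     9
10    9 10
drop  9
12    9 12
dup   9 12 12
-     9 0
over  9 0 9
rot   0 9 9
-6    0 9 9 -6
swap  0 9 -6 9
+     0 9 3
rot   9 3 0
rot   3 0 9
swap  3 9 0
-     3 9
+     12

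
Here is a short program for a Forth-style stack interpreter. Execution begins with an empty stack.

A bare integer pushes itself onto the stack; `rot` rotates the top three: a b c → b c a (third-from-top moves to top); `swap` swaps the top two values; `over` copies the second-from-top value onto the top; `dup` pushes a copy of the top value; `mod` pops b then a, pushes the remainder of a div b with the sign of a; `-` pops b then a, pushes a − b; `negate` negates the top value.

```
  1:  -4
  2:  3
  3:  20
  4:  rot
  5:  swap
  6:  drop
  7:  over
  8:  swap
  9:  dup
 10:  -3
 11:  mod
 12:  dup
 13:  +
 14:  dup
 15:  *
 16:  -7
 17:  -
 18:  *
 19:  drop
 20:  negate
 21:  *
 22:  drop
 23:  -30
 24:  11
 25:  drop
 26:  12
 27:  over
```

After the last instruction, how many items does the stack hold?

3

-4     : [-4]
3      : [-4, 3]
20     : [-4, 3, 20]
rot    : [3, 20, -4]
swap   : [3, -4, 20]
drop   : [3, -4]
over   : [3, -4, 3]
swap   : [3, 3, -4]
dup    : [3, 3, -4, -4]
-3     : [3, 3, -4, -4, -3]
mod    : [3, 3, -4, -1]
dup    : [3, 3, -4, -1, -1]
+      : [3, 3, -4, -2]
dup    : [3, 3, -4, -2, -2]
*      : [3, 3, -4, 4]
-7     : [3, 3, -4, 4, -7]
-      : [3, 3, -4, 11]
*      : [3, 3, -44]
drop   : [3, 3]
negate : [3, -3]
*      : [-9]
drop   : []
-30    : [-30]
11     : [-30, 11]
drop   : [-30]
12     : [-30, 12]
over   : [-30, 12, -30]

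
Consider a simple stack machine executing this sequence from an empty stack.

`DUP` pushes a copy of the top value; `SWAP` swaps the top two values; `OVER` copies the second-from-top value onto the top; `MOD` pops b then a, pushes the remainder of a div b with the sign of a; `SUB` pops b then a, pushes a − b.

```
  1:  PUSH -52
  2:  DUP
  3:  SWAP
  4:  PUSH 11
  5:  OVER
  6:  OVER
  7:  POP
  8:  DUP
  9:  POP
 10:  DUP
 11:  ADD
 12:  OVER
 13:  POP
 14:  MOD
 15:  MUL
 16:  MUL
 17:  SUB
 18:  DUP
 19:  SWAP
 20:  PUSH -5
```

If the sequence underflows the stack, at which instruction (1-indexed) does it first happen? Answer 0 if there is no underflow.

PUSH -52 -> [-52]
DUP      -> [-52, -52]
SWAP     -> [-52, -52]
PUSH 11  -> [-52, -52, 11]
OVER     -> [-52, -52, 11, -52]
OVER     -> [-52, -52, 11, -52, 11]
POP      -> [-52, -52, 11, -52]
DUP      -> [-52, -52, 11, -52, -52]
POP      -> [-52, -52, 11, -52]
DUP      -> [-52, -52, 11, -52, -52]
ADD      -> [-52, -52, 11, -104]
OVER     -> [-52, -52, 11, -104, 11]
POP      -> [-52, -52, 11, -104]
MOD      -> [-52, -52, 11]
MUL      -> [-52, -572]
MUL      -> [29744]
SUB  — needs 2 operands, stack has 1 → underflow

17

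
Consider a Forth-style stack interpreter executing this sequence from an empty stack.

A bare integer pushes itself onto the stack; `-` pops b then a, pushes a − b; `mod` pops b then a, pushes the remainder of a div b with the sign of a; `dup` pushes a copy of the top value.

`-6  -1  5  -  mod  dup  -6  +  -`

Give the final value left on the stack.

6

-6  -> -6
-1  -> -6 -1
5   -> -6 -1 5
-   -> -6 -6
mod -> 0
dup -> 0 0
-6  -> 0 0 -6
+   -> 0 -6
-   -> 6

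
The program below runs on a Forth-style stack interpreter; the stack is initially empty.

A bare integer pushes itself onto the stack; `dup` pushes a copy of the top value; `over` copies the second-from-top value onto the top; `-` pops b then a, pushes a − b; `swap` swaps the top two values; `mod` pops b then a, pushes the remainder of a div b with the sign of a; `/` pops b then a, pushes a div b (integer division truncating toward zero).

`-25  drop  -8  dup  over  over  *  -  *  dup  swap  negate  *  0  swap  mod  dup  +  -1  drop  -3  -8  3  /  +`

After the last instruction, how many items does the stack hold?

-25    → -25
drop   → (empty)
-8     → -8
dup    → -8 -8
over   → -8 -8 -8
over   → -8 -8 -8 -8
*      → -8 -8 64
-      → -8 -72
*      → 576
dup    → 576 576
swap   → 576 576
negate → 576 -576
*      → -331776
0      → -331776 0
swap   → 0 -331776
mod    → 0
dup    → 0 0
+      → 0
-1     → 0 -1
drop   → 0
-3     → 0 -3
-8     → 0 -3 -8
3      → 0 -3 -8 3
/      → 0 -3 -2
+      → 0 -5

2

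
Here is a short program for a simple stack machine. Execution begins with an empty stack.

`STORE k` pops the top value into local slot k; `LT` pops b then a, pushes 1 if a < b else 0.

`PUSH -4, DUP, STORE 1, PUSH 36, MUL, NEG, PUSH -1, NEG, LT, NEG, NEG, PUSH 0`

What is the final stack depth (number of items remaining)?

2

PUSH -4 -> -4
DUP     -> -4 -4
STORE 1 -> -4
PUSH 36 -> -4 36
MUL     -> -144
NEG     -> 144
PUSH -1 -> 144 -1
NEG     -> 144 1
LT      -> 0
NEG     -> 0
NEG     -> 0
PUSH 0  -> 0 0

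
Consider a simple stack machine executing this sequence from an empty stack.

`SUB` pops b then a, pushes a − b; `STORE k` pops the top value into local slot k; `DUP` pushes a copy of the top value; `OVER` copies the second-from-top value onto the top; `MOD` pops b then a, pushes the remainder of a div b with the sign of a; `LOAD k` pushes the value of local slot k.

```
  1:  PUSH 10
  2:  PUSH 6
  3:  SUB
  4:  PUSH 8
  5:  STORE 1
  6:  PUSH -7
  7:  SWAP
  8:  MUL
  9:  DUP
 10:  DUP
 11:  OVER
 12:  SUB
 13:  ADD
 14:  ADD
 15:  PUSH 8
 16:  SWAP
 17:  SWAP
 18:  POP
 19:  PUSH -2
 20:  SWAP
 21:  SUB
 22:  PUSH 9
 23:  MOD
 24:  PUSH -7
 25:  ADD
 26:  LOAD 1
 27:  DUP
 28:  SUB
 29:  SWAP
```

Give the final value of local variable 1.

8

PUSH 10 -> 10
PUSH 6  -> 10 6
SUB     -> 4
PUSH 8  -> 4 8
STORE 1 -> 4
PUSH -7 -> 4 -7
SWAP    -> -7 4
MUL     -> -28
DUP     -> -28 -28
DUP     -> -28 -28 -28
OVER    -> -28 -28 -28 -28
SUB     -> -28 -28 0
ADD     -> -28 -28
ADD     -> -56
PUSH 8  -> -56 8
SWAP    -> 8 -56
SWAP    -> -56 8
POP     -> -56
PUSH -2 -> -56 -2
SWAP    -> -2 -56
SUB     -> 54
PUSH 9  -> 54 9
MOD     -> 0
PUSH -7 -> 0 -7
ADD     -> -7
LOAD 1  -> -7 8
DUP     -> -7 8 8
SUB     -> -7 0
SWAP    -> 0 -7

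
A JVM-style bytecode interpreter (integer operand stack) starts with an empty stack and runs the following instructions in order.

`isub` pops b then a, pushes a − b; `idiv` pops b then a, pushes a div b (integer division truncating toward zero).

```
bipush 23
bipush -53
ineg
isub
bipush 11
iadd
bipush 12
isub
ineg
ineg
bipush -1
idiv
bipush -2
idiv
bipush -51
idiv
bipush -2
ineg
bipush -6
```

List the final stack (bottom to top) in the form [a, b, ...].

[0, 2, -6]

bipush 23  → [23]
bipush -53 → [23, -53]
ineg       → [23, 53]
isub       → [-30]
bipush 11  → [-30, 11]
iadd       → [-19]
bipush 12  → [-19, 12]
isub       → [-31]
ineg       → [31]
ineg       → [-31]
bipush -1  → [-31, -1]
idiv       → [31]
bipush -2  → [31, -2]
idiv       → [-15]
bipush -51 → [-15, -51]
idiv       → [0]
bipush -2  → [0, -2]
ineg       → [0, 2]
bipush -6  → [0, 2, -6]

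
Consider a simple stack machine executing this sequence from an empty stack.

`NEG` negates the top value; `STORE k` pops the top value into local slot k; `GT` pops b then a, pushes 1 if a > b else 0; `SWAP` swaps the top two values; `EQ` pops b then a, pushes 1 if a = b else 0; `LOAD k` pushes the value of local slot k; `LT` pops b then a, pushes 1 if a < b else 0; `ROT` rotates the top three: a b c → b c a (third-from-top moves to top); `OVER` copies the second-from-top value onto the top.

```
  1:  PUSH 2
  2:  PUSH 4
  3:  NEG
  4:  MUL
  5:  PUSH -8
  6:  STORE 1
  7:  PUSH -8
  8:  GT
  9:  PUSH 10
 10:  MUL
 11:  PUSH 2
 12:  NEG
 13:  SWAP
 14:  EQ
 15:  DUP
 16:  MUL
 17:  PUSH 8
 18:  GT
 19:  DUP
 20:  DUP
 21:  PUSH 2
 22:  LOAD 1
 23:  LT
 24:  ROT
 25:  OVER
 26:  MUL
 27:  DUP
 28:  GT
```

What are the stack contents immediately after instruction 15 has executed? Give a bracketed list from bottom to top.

PUSH 2   [2]
PUSH 4   [2, 4]
NEG      [2, -4]
MUL      [-8]
PUSH -8  [-8, -8]
STORE 1  [-8]
PUSH -8  [-8, -8]
GT       [0]
PUSH 10  [0, 10]
MUL      [0]
PUSH 2   [0, 2]
NEG      [0, -2]
SWAP     [-2, 0]
EQ       [0]
DUP      [0, 0]

[0, 0]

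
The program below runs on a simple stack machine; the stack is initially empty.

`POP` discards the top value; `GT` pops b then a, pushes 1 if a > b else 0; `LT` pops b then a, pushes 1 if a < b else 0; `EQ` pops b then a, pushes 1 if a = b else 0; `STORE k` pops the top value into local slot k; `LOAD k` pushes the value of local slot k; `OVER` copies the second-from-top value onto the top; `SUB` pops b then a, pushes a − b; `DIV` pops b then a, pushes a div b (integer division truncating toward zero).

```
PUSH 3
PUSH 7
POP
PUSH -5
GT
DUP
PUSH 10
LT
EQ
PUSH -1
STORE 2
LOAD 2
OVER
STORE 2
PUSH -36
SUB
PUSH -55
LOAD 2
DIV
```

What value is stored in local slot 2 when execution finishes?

1

PUSH 3   -> 3
PUSH 7   -> 3 7
POP      -> 3
PUSH -5  -> 3 -5
GT       -> 1
DUP      -> 1 1
PUSH 10  -> 1 1 10
LT       -> 1 1
EQ       -> 1
PUSH -1  -> 1 -1
STORE 2  -> 1
LOAD 2   -> 1 -1
OVER     -> 1 -1 1
STORE 2  -> 1 -1
PUSH -36 -> 1 -1 -36
SUB      -> 1 35
PUSH -55 -> 1 35 -55
LOAD 2   -> 1 35 -55 1
DIV      -> 1 35 -55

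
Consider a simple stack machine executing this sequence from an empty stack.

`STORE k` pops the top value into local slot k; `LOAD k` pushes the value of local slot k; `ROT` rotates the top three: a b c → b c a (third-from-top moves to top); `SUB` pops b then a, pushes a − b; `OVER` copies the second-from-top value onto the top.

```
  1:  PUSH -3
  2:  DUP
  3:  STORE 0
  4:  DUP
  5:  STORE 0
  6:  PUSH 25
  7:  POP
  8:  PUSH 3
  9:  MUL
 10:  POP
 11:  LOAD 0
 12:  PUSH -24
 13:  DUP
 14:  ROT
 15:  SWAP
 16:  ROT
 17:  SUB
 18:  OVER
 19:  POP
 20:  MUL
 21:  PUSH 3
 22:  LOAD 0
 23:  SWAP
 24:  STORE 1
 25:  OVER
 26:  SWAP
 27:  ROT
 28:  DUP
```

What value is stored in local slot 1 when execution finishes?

3

PUSH -3  → -3
DUP      → -3 -3
STORE 0  → -3
DUP      → -3 -3
STORE 0  → -3
PUSH 25  → -3 25
POP      → -3
PUSH 3   → -3 3
MUL      → -9
POP      → (empty)
LOAD 0   → -3
PUSH -24 → -3 -24
DUP      → -3 -24 -24
ROT      → -24 -24 -3
SWAP     → -24 -3 -24
ROT      → -3 -24 -24
SUB      → -3 0
OVER     → -3 0 -3
POP      → -3 0
MUL      → 0
PUSH 3   → 0 3
LOAD 0   → 0 3 -3
SWAP     → 0 -3 3
STORE 1  → 0 -3
OVER     → 0 -3 0
SWAP     → 0 0 -3
ROT      → 0 -3 0
DUP      → 0 -3 0 0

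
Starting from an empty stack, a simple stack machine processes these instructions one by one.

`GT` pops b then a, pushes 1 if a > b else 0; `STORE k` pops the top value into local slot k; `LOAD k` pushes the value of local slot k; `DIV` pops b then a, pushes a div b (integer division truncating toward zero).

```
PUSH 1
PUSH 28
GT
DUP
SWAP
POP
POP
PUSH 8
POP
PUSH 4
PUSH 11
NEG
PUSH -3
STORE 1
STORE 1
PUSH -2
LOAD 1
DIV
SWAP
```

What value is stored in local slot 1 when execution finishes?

PUSH 1   1
PUSH 28  1 28
GT       0
DUP      0 0
SWAP     0 0
POP      0
POP      (empty)
PUSH 8   8
POP      (empty)
PUSH 4   4
PUSH 11  4 11
NEG      4 -11
PUSH -3  4 -11 -3
STORE 1  4 -11
STORE 1  4
PUSH -2  4 -2
LOAD 1   4 -2 -11
DIV      4 0
SWAP     0 4

-11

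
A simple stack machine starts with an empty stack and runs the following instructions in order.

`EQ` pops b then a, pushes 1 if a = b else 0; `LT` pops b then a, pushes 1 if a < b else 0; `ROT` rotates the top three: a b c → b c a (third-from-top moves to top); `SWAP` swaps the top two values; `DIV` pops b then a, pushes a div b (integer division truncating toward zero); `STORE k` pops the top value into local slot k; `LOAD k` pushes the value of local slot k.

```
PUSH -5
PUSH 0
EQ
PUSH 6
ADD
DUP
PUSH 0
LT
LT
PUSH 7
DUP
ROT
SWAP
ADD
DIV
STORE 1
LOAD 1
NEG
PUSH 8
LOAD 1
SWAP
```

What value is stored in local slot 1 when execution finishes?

PUSH -5  -5
PUSH 0   -5 0
EQ       0
PUSH 6   0 6
ADD      6
DUP      6 6
PUSH 0   6 6 0
LT       6 0
LT       0
PUSH 7   0 7
DUP      0 7 7
ROT      7 7 0
SWAP     7 0 7
ADD      7 7
DIV      1
STORE 1  (empty)
LOAD 1   1
NEG      -1
PUSH 8   -1 8
LOAD 1   -1 8 1
SWAP     -1 1 8

1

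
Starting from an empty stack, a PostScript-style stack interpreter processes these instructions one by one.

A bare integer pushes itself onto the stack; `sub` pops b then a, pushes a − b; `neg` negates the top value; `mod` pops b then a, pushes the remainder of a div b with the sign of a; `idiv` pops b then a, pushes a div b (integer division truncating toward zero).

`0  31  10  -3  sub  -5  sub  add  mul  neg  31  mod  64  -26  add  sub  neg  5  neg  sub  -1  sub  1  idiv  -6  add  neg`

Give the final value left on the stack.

0    : 0
31   : 0 31
10   : 0 31 10
-3   : 0 31 10 -3
sub  : 0 31 13
-5   : 0 31 13 -5
sub  : 0 31 18
add  : 0 49
mul  : 0
neg  : 0
31   : 0 31
mod  : 0
64   : 0 64
-26  : 0 64 -26
add  : 0 38
sub  : -38
neg  : 38
5    : 38 5
neg  : 38 -5
sub  : 43
-1   : 43 -1
sub  : 44
1    : 44 1
idiv : 44
-6   : 44 -6
add  : 38
neg  : -38

-38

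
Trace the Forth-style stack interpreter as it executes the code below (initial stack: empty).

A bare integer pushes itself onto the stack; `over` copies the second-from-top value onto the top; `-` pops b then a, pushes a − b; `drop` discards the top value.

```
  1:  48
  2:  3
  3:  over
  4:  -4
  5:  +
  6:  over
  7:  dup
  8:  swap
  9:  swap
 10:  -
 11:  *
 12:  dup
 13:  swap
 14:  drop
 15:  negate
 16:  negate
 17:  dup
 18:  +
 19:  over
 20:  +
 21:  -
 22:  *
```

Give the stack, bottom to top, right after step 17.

48     → [48]
3      → [48, 3]
over   → [48, 3, 48]
-4     → [48, 3, 48, -4]
+      → [48, 3, 44]
over   → [48, 3, 44, 3]
dup    → [48, 3, 44, 3, 3]
swap   → [48, 3, 44, 3, 3]
swap   → [48, 3, 44, 3, 3]
-      → [48, 3, 44, 0]
*      → [48, 3, 0]
dup    → [48, 3, 0, 0]
swap   → [48, 3, 0, 0]
drop   → [48, 3, 0]
negate → [48, 3, 0]
negate → [48, 3, 0]
dup    → [48, 3, 0, 0]

[48, 3, 0, 0]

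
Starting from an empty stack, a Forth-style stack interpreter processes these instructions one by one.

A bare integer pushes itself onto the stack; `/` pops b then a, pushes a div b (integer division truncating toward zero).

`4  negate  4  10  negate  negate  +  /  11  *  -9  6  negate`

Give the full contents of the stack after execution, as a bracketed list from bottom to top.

[0, -9, -6]

4      → [4]
negate → [-4]
4      → [-4, 4]
10     → [-4, 4, 10]
negate → [-4, 4, -10]
negate → [-4, 4, 10]
+      → [-4, 14]
/      → [0]
11     → [0, 11]
*      → [0]
-9     → [0, -9]
6      → [0, -9, 6]
negate → [0, -9, -6]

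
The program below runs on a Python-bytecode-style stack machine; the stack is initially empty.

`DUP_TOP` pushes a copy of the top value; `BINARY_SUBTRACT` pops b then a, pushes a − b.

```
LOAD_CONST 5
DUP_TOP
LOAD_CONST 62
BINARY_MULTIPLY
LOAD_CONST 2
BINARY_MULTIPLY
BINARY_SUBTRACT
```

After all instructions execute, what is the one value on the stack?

LOAD_CONST 5     [5]
DUP_TOP          [5, 5]
LOAD_CONST 62    [5, 5, 62]
BINARY_MULTIPLY  [5, 310]
LOAD_CONST 2     [5, 310, 2]
BINARY_MULTIPLY  [5, 620]
BINARY_SUBTRACT  [-615]

-615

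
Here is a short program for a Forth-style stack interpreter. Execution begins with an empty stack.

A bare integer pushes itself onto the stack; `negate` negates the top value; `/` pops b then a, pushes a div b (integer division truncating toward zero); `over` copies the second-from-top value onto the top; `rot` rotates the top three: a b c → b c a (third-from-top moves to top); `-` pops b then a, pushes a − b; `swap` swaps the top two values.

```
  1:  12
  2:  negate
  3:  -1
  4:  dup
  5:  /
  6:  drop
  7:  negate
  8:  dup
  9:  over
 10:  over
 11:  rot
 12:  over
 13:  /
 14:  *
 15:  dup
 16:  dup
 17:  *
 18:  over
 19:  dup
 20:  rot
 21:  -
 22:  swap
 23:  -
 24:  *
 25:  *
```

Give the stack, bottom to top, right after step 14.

12     : [12]
negate : [-12]
-1     : [-12, -1]
dup    : [-12, -1, -1]
/      : [-12, 1]
drop   : [-12]
negate : [12]
dup    : [12, 12]
over   : [12, 12, 12]
over   : [12, 12, 12, 12]
rot    : [12, 12, 12, 12]
over   : [12, 12, 12, 12, 12]
/      : [12, 12, 12, 1]
*      : [12, 12, 12]

[12, 12, 12]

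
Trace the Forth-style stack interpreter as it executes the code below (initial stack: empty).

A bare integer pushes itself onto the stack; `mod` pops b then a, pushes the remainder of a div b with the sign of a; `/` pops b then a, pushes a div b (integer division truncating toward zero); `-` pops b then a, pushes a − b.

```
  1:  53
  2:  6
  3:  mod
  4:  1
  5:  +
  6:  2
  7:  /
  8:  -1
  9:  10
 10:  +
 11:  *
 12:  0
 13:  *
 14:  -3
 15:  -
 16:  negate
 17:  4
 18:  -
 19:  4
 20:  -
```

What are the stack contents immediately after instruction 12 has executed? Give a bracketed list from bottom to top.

53   53
6    53 6
mod  5
1    5 1
+    6
2    6 2
/    3
-1   3 -1
10   3 -1 10
+    3 9
*    27
0    27 0

[27, 0]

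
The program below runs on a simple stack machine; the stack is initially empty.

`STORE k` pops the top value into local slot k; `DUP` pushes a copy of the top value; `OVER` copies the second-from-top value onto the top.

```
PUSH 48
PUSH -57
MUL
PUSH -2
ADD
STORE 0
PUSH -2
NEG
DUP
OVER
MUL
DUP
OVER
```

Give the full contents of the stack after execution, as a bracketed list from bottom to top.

PUSH 48  → [48]
PUSH -57 → [48, -57]
MUL      → [-2736]
PUSH -2  → [-2736, -2]
ADD      → [-2738]
STORE 0  → []
PUSH -2  → [-2]
NEG      → [2]
DUP      → [2, 2]
OVER     → [2, 2, 2]
MUL      → [2, 4]
DUP      → [2, 4, 4]
OVER     → [2, 4, 4, 4]

[2, 4, 4, 4]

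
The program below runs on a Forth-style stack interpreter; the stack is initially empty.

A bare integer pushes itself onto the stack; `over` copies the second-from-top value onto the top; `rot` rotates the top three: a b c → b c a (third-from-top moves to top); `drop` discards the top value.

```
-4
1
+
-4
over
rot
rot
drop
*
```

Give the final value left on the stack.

9

-4   -> [-4]
1    -> [-4, 1]
+    -> [-3]
-4   -> [-3, -4]
over -> [-3, -4, -3]
rot  -> [-4, -3, -3]
rot  -> [-3, -3, -4]
drop -> [-3, -3]
*    -> [9]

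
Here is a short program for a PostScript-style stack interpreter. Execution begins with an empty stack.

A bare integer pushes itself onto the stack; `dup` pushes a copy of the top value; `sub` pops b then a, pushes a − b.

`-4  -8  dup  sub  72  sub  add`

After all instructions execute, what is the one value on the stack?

-76

-4  : [-4]
-8  : [-4, -8]
dup : [-4, -8, -8]
sub : [-4, 0]
72  : [-4, 0, 72]
sub : [-4, -72]
add : [-76]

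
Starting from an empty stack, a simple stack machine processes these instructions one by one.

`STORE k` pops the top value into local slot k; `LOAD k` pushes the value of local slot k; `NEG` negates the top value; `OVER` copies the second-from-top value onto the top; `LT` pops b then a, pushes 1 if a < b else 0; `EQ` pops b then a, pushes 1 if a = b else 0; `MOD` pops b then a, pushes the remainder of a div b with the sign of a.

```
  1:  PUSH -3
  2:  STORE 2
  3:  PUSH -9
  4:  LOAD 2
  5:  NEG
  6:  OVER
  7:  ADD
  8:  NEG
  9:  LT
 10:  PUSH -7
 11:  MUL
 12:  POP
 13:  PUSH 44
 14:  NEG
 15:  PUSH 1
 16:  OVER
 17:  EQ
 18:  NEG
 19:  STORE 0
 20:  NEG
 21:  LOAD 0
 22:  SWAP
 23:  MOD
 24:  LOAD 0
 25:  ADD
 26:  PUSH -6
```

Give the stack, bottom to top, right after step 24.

PUSH -3  [-3]
STORE 2  []
PUSH -9  [-9]
LOAD 2   [-9, -3]
NEG      [-9, 3]
OVER     [-9, 3, -9]
ADD      [-9, -6]
NEG      [-9, 6]
LT       [1]
PUSH -7  [1, -7]
MUL      [-7]
POP      []
PUSH 44  [44]
NEG      [-44]
PUSH 1   [-44, 1]
OVER     [-44, 1, -44]
EQ       [-44, 0]
NEG      [-44, 0]
STORE 0  [-44]
NEG      [44]
LOAD 0   [44, 0]
SWAP     [0, 44]
MOD      [0]
LOAD 0   [0, 0]

[0, 0]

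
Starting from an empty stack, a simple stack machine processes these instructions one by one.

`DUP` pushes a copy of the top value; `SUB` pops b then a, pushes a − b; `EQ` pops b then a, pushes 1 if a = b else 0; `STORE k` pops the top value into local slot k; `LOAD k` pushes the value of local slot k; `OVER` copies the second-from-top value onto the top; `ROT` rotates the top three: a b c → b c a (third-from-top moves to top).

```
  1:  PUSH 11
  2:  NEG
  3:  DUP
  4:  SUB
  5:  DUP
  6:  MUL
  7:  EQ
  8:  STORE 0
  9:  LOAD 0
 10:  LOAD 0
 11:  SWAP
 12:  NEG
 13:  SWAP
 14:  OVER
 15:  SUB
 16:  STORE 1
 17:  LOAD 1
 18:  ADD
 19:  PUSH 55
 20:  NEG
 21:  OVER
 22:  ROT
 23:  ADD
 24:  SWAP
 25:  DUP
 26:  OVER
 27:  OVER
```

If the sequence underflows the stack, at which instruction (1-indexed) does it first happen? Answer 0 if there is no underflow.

7

PUSH 11 : 11
NEG     : -11
DUP     : -11 -11
SUB     : 0
DUP     : 0 0
MUL     : 0
EQ  — needs 2 operands, stack has 1 → underflow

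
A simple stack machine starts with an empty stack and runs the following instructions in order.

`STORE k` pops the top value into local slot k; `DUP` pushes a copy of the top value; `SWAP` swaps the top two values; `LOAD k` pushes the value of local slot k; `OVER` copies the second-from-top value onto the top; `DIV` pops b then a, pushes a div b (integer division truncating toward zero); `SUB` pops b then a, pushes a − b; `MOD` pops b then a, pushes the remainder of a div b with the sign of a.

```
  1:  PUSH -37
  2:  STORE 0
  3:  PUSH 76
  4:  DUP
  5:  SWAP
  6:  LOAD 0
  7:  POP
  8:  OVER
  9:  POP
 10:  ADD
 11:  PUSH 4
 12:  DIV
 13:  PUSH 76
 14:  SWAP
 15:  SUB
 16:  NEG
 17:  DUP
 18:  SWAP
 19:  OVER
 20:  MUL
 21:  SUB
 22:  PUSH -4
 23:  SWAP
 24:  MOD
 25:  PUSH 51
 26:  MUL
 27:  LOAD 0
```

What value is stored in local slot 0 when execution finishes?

-37

PUSH -37 : [-37]
STORE 0  : []
PUSH 76  : [76]
DUP      : [76, 76]
SWAP     : [76, 76]
LOAD 0   : [76, 76, -37]
POP      : [76, 76]
OVER     : [76, 76, 76]
POP      : [76, 76]
ADD      : [152]
PUSH 4   : [152, 4]
DIV      : [38]
PUSH 76  : [38, 76]
SWAP     : [76, 38]
SUB      : [38]
NEG      : [-38]
DUP      : [-38, -38]
SWAP     : [-38, -38]
OVER     : [-38, -38, -38]
MUL      : [-38, 1444]
SUB      : [-1482]
PUSH -4  : [-1482, -4]
SWAP     : [-4, -1482]
MOD      : [-4]
PUSH 51  : [-4, 51]
MUL      : [-204]
LOAD 0   : [-204, -37]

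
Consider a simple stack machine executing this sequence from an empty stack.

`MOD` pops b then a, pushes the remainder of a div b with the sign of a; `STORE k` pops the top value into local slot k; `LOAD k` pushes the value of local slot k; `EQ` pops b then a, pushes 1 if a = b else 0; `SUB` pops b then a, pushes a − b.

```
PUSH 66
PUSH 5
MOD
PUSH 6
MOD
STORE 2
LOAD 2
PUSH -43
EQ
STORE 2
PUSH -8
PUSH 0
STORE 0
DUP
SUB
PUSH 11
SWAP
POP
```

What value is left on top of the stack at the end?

PUSH 66   [66]
PUSH 5    [66, 5]
MOD       [1]
PUSH 6    [1, 6]
MOD       [1]
STORE 2   []
LOAD 2    [1]
PUSH -43  [1, -43]
EQ        [0]
STORE 2   []
PUSH -8   [-8]
PUSH 0    [-8, 0]
STORE 0   [-8]
DUP       [-8, -8]
SUB       [0]
PUSH 11   [0, 11]
SWAP      [11, 0]
POP       [11]

11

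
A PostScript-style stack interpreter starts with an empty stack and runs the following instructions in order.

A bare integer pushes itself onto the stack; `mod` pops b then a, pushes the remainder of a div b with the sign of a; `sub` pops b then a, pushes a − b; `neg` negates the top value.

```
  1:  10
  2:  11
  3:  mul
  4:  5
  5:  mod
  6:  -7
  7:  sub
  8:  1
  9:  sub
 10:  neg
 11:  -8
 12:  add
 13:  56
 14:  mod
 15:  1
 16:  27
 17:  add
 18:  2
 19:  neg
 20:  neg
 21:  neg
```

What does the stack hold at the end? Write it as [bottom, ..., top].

10  : 10
11  : 10 11
mul : 110
5   : 110 5
mod : 0
-7  : 0 -7
sub : 7
1   : 7 1
sub : 6
neg : -6
-8  : -6 -8
add : -14
56  : -14 56
mod : -14
1   : -14 1
27  : -14 1 27
add : -14 28
2   : -14 28 2
neg : -14 28 -2
neg : -14 28 2
neg : -14 28 -2

[-14, 28, -2]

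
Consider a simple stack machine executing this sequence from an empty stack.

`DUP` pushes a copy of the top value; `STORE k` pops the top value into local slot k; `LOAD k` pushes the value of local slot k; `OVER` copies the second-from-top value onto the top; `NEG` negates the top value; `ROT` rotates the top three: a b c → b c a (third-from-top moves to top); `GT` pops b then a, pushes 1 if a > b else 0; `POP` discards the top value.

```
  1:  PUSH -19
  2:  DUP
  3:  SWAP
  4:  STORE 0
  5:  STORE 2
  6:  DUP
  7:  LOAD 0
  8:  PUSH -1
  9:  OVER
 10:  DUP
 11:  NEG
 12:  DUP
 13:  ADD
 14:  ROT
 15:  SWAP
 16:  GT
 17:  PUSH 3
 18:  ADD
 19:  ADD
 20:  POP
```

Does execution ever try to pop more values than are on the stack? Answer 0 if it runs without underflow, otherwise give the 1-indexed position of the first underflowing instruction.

PUSH -19 -> [-19]
DUP      -> [-19, -19]
SWAP     -> [-19, -19]
STORE 0  -> [-19]
STORE 2  -> []
DUP  — needs 1 operand, stack has 0 → underflow

6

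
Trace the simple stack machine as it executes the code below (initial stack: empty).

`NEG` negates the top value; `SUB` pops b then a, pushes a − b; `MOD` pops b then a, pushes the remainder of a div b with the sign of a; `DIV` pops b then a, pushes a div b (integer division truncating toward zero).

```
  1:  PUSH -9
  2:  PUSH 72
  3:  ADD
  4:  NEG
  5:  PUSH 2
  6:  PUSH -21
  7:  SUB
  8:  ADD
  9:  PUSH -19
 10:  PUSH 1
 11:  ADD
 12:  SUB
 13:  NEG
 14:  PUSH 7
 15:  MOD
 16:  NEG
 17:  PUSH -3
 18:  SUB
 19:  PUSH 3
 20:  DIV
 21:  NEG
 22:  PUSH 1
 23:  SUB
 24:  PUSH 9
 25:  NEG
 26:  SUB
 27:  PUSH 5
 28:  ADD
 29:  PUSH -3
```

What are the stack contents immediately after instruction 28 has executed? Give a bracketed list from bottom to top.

PUSH -9  -> [-9]
PUSH 72  -> [-9, 72]
ADD      -> [63]
NEG      -> [-63]
PUSH 2   -> [-63, 2]
PUSH -21 -> [-63, 2, -21]
SUB      -> [-63, 23]
ADD      -> [-40]
PUSH -19 -> [-40, -19]
PUSH 1   -> [-40, -19, 1]
ADD      -> [-40, -18]
SUB      -> [-22]
NEG      -> [22]
PUSH 7   -> [22, 7]
MOD      -> [1]
NEG      -> [-1]
PUSH -3  -> [-1, -3]
SUB      -> [2]
PUSH 3   -> [2, 3]
DIV      -> [0]
NEG      -> [0]
PUSH 1   -> [0, 1]
SUB      -> [-1]
PUSH 9   -> [-1, 9]
NEG      -> [-1, -9]
SUB      -> [8]
PUSH 5   -> [8, 5]
ADD      -> [13]

[13]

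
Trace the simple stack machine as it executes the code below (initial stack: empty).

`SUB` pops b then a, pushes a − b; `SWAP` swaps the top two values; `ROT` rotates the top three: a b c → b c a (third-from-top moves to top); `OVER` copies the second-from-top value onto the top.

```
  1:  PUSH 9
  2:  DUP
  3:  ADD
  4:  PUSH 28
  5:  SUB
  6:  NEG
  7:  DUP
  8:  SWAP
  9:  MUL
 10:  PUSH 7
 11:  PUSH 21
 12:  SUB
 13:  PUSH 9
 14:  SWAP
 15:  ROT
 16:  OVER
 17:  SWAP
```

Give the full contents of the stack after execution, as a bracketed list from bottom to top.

[9, -14, -14, 100]

PUSH 9  : 9
DUP     : 9 9
ADD     : 18
PUSH 28 : 18 28
SUB     : -10
NEG     : 10
DUP     : 10 10
SWAP    : 10 10
MUL     : 100
PUSH 7  : 100 7
PUSH 21 : 100 7 21
SUB     : 100 -14
PUSH 9  : 100 -14 9
SWAP    : 100 9 -14
ROT     : 9 -14 100
OVER    : 9 -14 100 -14
SWAP    : 9 -14 -14 100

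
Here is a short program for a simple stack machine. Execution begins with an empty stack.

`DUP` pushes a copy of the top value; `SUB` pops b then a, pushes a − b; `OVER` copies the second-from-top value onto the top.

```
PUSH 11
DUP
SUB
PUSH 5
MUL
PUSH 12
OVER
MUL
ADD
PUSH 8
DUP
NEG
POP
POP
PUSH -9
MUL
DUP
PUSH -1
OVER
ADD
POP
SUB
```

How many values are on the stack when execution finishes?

PUSH 11 -> 11
DUP     -> 11 11
SUB     -> 0
PUSH 5  -> 0 5
MUL     -> 0
PUSH 12 -> 0 12
OVER    -> 0 12 0
MUL     -> 0 0
ADD     -> 0
PUSH 8  -> 0 8
DUP     -> 0 8 8
NEG     -> 0 8 -8
POP     -> 0 8
POP     -> 0
PUSH -9 -> 0 -9
MUL     -> 0
DUP     -> 0 0
PUSH -1 -> 0 0 -1
OVER    -> 0 0 -1 0
ADD     -> 0 0 -1
POP     -> 0 0
SUB     -> 0

1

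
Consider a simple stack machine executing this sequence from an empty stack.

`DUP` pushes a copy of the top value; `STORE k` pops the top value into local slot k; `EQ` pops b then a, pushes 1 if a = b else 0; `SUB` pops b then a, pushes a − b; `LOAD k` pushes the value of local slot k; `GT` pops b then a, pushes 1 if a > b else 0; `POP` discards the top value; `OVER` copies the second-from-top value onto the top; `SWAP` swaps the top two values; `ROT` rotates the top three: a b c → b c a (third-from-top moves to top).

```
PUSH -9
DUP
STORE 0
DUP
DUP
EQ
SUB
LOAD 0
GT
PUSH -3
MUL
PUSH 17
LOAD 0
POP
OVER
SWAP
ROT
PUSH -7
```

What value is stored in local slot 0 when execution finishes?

PUSH -9  [-9]
DUP      [-9, -9]
STORE 0  [-9]
DUP      [-9, -9]
DUP      [-9, -9, -9]
EQ       [-9, 1]
SUB      [-10]
LOAD 0   [-10, -9]
GT       [0]
PUSH -3  [0, -3]
MUL      [0]
PUSH 17  [0, 17]
LOAD 0   [0, 17, -9]
POP      [0, 17]
OVER     [0, 17, 0]
SWAP     [0, 0, 17]
ROT      [0, 17, 0]
PUSH -7  [0, 17, 0, -7]

-9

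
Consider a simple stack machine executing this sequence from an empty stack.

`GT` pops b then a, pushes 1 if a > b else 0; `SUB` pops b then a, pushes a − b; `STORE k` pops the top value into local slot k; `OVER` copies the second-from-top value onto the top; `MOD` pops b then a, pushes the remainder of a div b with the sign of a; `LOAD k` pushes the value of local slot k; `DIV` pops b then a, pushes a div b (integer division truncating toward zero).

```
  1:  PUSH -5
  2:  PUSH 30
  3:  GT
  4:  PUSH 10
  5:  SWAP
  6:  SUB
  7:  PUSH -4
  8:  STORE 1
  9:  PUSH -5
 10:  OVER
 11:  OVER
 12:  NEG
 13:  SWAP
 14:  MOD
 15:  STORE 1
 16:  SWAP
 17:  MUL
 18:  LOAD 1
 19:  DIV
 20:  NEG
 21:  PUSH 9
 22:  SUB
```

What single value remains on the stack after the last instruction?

1

PUSH -5  -5
PUSH 30  -5 30
GT       0
PUSH 10  0 10
SWAP     10 0
SUB      10
PUSH -4  10 -4
STORE 1  10
PUSH -5  10 -5
OVER     10 -5 10
OVER     10 -5 10 -5
NEG      10 -5 10 5
SWAP     10 -5 5 10
MOD      10 -5 5
STORE 1  10 -5
SWAP     -5 10
MUL      -50
LOAD 1   -50 5
DIV      -10
NEG      10
PUSH 9   10 9
SUB      1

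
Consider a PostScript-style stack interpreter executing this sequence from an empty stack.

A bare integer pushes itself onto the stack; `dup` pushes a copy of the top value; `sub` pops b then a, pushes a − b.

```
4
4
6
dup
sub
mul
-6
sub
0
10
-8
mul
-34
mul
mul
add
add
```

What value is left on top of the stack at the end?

4   : 4
4   : 4 4
6   : 4 4 6
dup : 4 4 6 6
sub : 4 4 0
mul : 4 0
-6  : 4 0 -6
sub : 4 6
0   : 4 6 0
10  : 4 6 0 10
-8  : 4 6 0 10 -8
mul : 4 6 0 -80
-34 : 4 6 0 -80 -34
mul : 4 6 0 2720
mul : 4 6 0
add : 4 6
add : 10

10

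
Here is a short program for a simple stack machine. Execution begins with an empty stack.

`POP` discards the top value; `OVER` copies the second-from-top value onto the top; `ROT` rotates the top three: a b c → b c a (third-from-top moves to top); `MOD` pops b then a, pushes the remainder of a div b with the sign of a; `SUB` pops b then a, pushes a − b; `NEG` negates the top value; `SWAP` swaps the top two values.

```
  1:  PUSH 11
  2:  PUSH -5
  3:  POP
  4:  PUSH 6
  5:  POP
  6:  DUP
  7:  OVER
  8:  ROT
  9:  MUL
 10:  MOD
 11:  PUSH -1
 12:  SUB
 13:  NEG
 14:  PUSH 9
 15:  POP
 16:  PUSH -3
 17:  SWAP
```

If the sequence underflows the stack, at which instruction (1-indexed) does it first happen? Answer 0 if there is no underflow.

PUSH 11  [11]
PUSH -5  [11, -5]
POP      [11]
PUSH 6   [11, 6]
POP      [11]
DUP      [11, 11]
OVER     [11, 11, 11]
ROT      [11, 11, 11]
MUL      [11, 121]
MOD      [11]
PUSH -1  [11, -1]
SUB      [12]
NEG      [-12]
PUSH 9   [-12, 9]
POP      [-12]
PUSH -3  [-12, -3]
SWAP     [-3, -12]

0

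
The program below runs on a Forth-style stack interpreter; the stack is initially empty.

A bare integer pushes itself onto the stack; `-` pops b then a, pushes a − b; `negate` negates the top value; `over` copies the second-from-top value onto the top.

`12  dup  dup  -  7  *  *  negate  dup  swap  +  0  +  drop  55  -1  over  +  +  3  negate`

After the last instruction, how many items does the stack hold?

12     -> 12
dup    -> 12 12
dup    -> 12 12 12
-      -> 12 0
7      -> 12 0 7
*      -> 12 0
*      -> 0
negate -> 0
dup    -> 0 0
swap   -> 0 0
+      -> 0
0      -> 0 0
+      -> 0
drop   -> (empty)
55     -> 55
-1     -> 55 -1
over   -> 55 -1 55
+      -> 55 54
+      -> 109
3      -> 109 3
negate -> 109 -3

2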